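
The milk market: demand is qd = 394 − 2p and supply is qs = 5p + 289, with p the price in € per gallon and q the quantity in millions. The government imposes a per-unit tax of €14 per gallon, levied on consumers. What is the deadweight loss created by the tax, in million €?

Without the tax, 394 − 2p = 5p + 289 gives 7p = 105, so p* = €15 and q* = 364.
With the tax collected from consumers, demand (in seller-price terms) shifts: qd = 394 − 2(p + 14).
New equilibrium: consumers pay €25, sellers receive €11, q = 344. (Wedge: pb − ps = 14.)
Quantity falls by |ΔQ| = |364 − 344| = 20.
DWL = ½ · t · |ΔQ| = ½ · 14 · 20 = €140.

Deadweight loss = €140 million.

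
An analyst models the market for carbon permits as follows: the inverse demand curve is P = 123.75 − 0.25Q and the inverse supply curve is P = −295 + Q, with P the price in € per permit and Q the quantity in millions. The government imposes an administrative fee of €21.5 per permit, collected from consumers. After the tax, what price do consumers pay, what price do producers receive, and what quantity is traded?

Inverting to Q(P) form: Qd = 495 − 4P; Qs = P + 295.
Without the tax, 495 − 4P = P + 295 gives 5P = 200, so P* = €40 and Q* = 335.
With the tax collected from consumers, demand (in seller-price terms) shifts: Qd = 495 − 4(P + 21.5).
Solving gives Q = 317.8 with consumers paying €44.3 and producers receiving €22.8 (the €21.5 wedge).
The less price-elastic side of the market bears the larger share of a per-unit tax.

Consumers pay €44.3; producers receive €22.8; quantity = 317.8.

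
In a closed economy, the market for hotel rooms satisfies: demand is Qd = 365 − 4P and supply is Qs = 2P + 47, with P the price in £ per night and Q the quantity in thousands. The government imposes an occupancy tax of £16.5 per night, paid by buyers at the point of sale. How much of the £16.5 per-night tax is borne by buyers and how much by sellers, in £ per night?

Without the tax, 365 − 4P = 2P + 47 gives 6P = 318, so P* = £53 and Q* = 153.
With the tax collected from buyers, demand (in seller-price terms) shifts: Qd = 365 − 4(P + 16.5).
Solving gives Q = 131 with buyers paying £58.5 and sellers receiving £42 (the £16.5 wedge).
Burden on buyers: £5.5; on sellers: £11. (They sum to £16.5.)
The less price-elastic side of the market bears the larger share of a per-unit tax.

Buyers bear £5.5 per night; sellers bear £11 per night.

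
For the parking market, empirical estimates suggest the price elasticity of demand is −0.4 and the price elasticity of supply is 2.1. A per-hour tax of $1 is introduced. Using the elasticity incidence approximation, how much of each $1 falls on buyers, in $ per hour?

Buyers bear ≈ $0.84 per hour.

Incidence ratio: buyers' share ≈ εs / (εs + |εd|) = 2.1 / (2.1 + 0.4) = 0.84.
So buyers bear ≈ 0.84 × $1 = $0.84; producers bear $0.16.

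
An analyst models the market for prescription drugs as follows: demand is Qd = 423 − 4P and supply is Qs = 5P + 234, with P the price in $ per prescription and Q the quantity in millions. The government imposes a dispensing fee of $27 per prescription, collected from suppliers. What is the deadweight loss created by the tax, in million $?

Deadweight loss = $810 million.

Before the tax: set 423 − 4P = 5P + 234 → P* = $21, Q* = 339.
With the tax collected from suppliers, supply shifts: Qs = 5(P − 27) + 234.
Solving gives Q = 279 with buyers paying $36 and suppliers receiving $9 (the $27 wedge).
Quantity falls by |ΔQ| = |339 − 279| = 60.
DWL = ½ · t · |ΔQ| = ½ · 27 · 60 = $810.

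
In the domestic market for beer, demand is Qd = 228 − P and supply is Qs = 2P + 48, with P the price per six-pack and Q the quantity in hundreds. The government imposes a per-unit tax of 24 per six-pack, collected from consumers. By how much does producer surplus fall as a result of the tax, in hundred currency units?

Without the tax, 228 − P = 2P + 48 gives 3P = 180, so P* = 60 and Q* = 168.
With the tax collected from consumers, demand (in seller-price terms) shifts: Qd = 228 − (P + 24).
New equilibrium: consumers pay 76, sellers receive 52, Q = 152. (Wedge: Pb − Ps = 24.)
ΔPS is the trapezoid between Q = 152 and Q = 168 of height 8: ½ · (168 + 152) · 8 = 1280.

Producer surplus falls by 1280 hundred.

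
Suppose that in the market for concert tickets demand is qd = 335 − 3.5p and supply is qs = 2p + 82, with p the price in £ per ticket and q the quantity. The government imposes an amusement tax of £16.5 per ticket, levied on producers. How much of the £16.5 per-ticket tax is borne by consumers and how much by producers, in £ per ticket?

Without the tax, 335 − 3.5p = 2p + 82 gives 5.5p = 253, so p* = £46 and q* = 174.
With the tax collected from producers, supply shifts: qs = 2(p − 16.5) + 82.
Solving gives q = 153 with consumers paying £52 and producers receiving £35.5 (the £16.5 wedge).
Burden on consumers: £6; on producers: £10.5. (They sum to £16.5.)
The less price-elastic side of the market bears the larger share of a per-unit tax.

Consumers bear £6 per ticket; producers bear £10.5 per ticket.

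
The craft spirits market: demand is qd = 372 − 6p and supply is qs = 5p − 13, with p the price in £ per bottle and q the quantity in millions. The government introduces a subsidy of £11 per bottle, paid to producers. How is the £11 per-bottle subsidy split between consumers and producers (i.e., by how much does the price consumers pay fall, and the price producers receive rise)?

Before the subsidy: set 372 − 6p = 5p − 13 → p* = £35, q* = 162.
With a per-unit subsidy paid to producers, each receives p + 11 per unit sold, so supply becomes qs = 5(p + 11) − 13.
Solving gives q = 192 with consumers paying £30 and producers receiving £41 (the £11 wedge).
Gain to consumers: £5; to producers: £6. (They sum to £11.)

Consumers gain £5 per bottle; producers gain £6 per bottle.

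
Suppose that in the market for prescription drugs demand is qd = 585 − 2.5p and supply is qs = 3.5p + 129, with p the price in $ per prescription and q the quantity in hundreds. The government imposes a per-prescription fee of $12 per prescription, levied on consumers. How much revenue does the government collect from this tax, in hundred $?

Without the tax, 585 − 2.5p = 3.5p + 129 gives 6p = 456, so p* = $76 and q* = 395.
With the tax collected from consumers, demand (in seller-price terms) shifts: qd = 585 − 2.5(p + 12).
New equilibrium: consumers pay $83, suppliers receive $71, q = 377.5. (Wedge: pb − ps = 12.)
Revenue = t · Q = 12 · 377.5 = $4530.

Tax revenue = $4530 hundred.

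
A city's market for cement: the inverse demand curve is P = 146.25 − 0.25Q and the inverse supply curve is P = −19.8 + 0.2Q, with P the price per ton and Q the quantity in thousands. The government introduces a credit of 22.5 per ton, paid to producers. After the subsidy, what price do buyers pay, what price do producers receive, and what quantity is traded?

Inverting to Q(P) form: Qd = 585 − 4P; Qs = 5P + 99.
Without the subsidy, 585 − 4P = 5P + 99 gives 9P = 486, so P* = 54 and Q* = 369.
With a per-unit subsidy paid to producers, each receives P + 22.5 per unit sold, so supply becomes Qs = 5(P + 22.5) + 99.
New equilibrium: buyers pay 41.5, producers receive 64, Q = 419. (Wedge: Pb − Ps = −22.5.)

Buyers pay 41.5; producers receive 64; quantity = 419.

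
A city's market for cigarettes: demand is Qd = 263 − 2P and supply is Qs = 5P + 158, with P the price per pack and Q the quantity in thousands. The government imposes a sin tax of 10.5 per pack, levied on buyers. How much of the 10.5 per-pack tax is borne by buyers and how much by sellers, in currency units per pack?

Without the tax, 263 − 2P = 5P + 158 gives 7P = 105, so P* = 15 and Q* = 233.
With the tax collected from buyers, demand (in seller-price terms) shifts: Qd = 263 − 2(P + 10.5).
New equilibrium: buyers pay 22.5, sellers receive 12, Q = 218. (Wedge: Pb − Ps = 10.5.)
Burden on buyers: 7.5; on sellers: 3. (They sum to 10.5.)
The less price-elastic side of the market bears the larger share of a per-unit tax.

Buyers bear 7.5 per pack; sellers bear 3 per pack.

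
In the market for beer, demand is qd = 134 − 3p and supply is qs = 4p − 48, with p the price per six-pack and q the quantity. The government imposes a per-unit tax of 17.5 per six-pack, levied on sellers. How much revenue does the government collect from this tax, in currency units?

Tax revenue = 455.

Without the tax, 134 − 3p = 4p − 48 gives 7p = 182, so p* = 26 and q* = 56.
With the tax collected from sellers, supply shifts: qs = 4(p − 17.5) − 48.
New equilibrium: buyers pay 36, sellers receive 18.5, q = 26. (Wedge: pb − ps = 17.5.)
Revenue = t · Q = 17.5 · 26 = 455.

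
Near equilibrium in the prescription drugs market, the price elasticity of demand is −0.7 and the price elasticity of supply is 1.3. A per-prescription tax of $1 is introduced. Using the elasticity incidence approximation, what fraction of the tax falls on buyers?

Buyers' share ≈ 0.65.

Incidence ratio: buyers' share ≈ εs / (εs + |εd|) = 1.3 / (1.3 + 0.7) = 0.65.
Supply is the more elastic side, so buyers bear the larger share.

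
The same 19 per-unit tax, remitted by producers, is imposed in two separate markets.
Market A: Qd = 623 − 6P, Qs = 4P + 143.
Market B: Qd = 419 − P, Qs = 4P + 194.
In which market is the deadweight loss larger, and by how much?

Market A: pre-tax P* = 48, Q* = 335; post-tax Q = 289.4; deadweight loss = 433.2.
Market B: pre-tax P* = 45, Q* = 374; post-tax Q = 358.8; deadweight loss = 144.4.
Difference: 433.2 vs 144.4 → market A is larger by 288.8.

Market A, by 288.8.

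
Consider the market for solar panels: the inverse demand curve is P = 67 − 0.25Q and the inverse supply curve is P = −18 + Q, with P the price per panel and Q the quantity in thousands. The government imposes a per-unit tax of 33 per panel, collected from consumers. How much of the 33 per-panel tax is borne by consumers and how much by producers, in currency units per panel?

Inverting to Q(P) form: Qd = 268 − 4P; Qs = P + 18.
Without the tax, 268 − 4P = P + 18 gives 5P = 250, so P* = 50 and Q* = 68.
With the tax collected from consumers, demand (in seller-price terms) shifts: Qd = 268 − 4(P + 33).
New equilibrium: consumers pay 56.6, producers receive 23.6, Q = 41.6. (Wedge: Pb − Ps = 33.)
Burden on consumers: 6.6; on producers: 26.4. (They sum to 33.)

Consumers bear 6.6 per panel; producers bear 26.4 per panel.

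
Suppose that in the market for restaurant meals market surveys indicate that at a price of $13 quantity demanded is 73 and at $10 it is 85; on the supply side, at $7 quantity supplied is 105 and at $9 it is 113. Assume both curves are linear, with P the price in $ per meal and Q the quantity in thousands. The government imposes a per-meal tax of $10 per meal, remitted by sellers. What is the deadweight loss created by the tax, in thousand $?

Deadweight loss = $100 thousand.

Demand slope: (85 − 73)/(10 − 13) = -4, so Qd = 125 − 4P.
Supply slope: (113 − 105)/(9 − 7) = 4, so Qs = 4P + 77.
Before the tax: set 125 − 4P = 4P + 77 → P* = $6, Q* = 101.
With the tax collected from sellers, supply shifts: Qs = 4(P − 10) + 77.
New equilibrium: consumers pay $11, sellers receive $1, Q = 81. (Wedge: Pb − Ps = 10.)
Quantity falls by |ΔQ| = |101 − 81| = 20.
DWL = ½ · t · |ΔQ| = ½ · 10 · 20 = $100.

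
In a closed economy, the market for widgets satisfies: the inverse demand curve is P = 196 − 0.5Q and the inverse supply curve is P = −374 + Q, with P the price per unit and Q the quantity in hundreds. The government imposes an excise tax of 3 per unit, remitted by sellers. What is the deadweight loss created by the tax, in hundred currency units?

Deadweight loss = 3 hundred.

Inverting to Q(P) form: Qd = 392 − 2P; Qs = P + 374.
Before the tax: set 392 − 2P = P + 374 → P* = 6, Q* = 380.
With the tax collected from sellers, supply shifts: Qs = (P − 3) + 374.
New equilibrium: buyers pay 7, sellers receive 4, Q = 378. (Wedge: Pb − Ps = 3.)
Quantity falls by |ΔQ| = |380 − 378| = 2.
DWL = ½ · t · |ΔQ| = ½ · 3 · 2 = 3.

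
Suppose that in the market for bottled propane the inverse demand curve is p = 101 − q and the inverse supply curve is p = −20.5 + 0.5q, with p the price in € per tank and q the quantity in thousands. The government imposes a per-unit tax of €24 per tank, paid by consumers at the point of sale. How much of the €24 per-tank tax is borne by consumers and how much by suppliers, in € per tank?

Rewrite in direct form: qd = 101 − p and qs = 2p + 41.
Before the tax: set 101 − p = 2p + 41 → p* = €20, q* = 81.
With the tax collected from consumers, demand (in seller-price terms) shifts: qd = 101 − (p + 24).
New equilibrium: consumers pay €36, suppliers receive €12, q = 65. (Wedge: pb − ps = 24.)
Burden on consumers: €16; on suppliers: €8. (They sum to €24.)
The less price-elastic side of the market bears the larger share of a per-unit tax.

Consumers bear €16 per tank; suppliers bear €8 per tank.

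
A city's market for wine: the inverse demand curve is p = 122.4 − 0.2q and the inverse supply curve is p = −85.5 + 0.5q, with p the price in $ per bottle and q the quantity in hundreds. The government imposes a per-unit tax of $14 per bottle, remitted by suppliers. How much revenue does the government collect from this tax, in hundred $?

Rewrite in direct form: qd = 612 − 5p and qs = 2p + 171.
Before the tax: set 612 − 5p = 2p + 171 → p* = $63, q* = 297.
With the tax collected from suppliers, supply shifts: qs = 2(p − 14) + 171.
New equilibrium: consumers pay $67, suppliers receive $53, q = 277. (Wedge: pb − ps = 14.)
Revenue = t · Q = 14 · 277 = $3878.

Tax revenue = $3878 hundred.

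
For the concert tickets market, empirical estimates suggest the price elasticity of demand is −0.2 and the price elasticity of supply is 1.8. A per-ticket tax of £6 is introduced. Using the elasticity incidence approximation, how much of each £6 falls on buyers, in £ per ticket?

Incidence ratio: buyers' share ≈ εs / (εs + |εd|) = 1.8 / (1.8 + 0.2) = 0.9.
So buyers bear ≈ 0.9 × £6 = £5.4; producers bear £0.6.

Buyers bear ≈ £5.4 per ticket.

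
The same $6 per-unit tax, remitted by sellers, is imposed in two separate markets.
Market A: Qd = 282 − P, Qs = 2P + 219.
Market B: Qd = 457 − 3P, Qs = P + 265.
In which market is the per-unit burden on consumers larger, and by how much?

Market A, by $2.5.

Market A: pre-tax P* = $21, Q* = 261; post-tax Q = 257; per-unit burden on consumers = $4.
Market B: pre-tax P* = $48, Q* = 313; post-tax Q = 308.5; per-unit burden on consumers = $1.5.
Difference: $4 vs $1.5 → market A is larger by $2.5.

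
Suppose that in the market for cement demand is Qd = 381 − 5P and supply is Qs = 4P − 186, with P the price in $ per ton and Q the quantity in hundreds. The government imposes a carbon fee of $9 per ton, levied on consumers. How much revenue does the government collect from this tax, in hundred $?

Before the tax: set 381 − 5P = 4P − 186 → P* = $63, Q* = 66.
With the tax collected from consumers, demand (in seller-price terms) shifts: Qd = 381 − 5(P + 9).
New equilibrium: consumers pay $67, suppliers receive $58, Q = 46. (Wedge: Pb − Ps = 9.)
Revenue = t · Q = 9 · 46 = $414.

Tax revenue = $414 hundred.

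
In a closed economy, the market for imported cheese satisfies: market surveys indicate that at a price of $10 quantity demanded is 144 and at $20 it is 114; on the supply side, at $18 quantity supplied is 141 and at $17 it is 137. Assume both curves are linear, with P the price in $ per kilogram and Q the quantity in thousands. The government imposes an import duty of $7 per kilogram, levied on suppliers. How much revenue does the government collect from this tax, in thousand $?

Demand slope: (114 − 144)/(20 − 10) = -3, so Qd = 174 − 3P.
Supply slope: (137 − 141)/(17 − 18) = 4, so Qs = 4P + 69.
Before the tax: set 174 − 3P = 4P + 69 → P* = $15, Q* = 129.
With the tax collected from suppliers, supply shifts: Qs = 4(P − 7) + 69.
Solving gives Q = 117 with consumers paying $19 and suppliers receiving $12 (the $7 wedge).
Revenue = t · Q = 7 · 117 = $819.

Tax revenue = $819 thousand.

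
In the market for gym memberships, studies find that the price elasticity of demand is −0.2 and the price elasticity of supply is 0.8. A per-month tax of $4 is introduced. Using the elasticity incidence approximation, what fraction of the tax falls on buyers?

Buyers' share ≈ 0.8.

Incidence ratio: buyers' share ≈ εs / (εs + |εd|) = 0.8 / (0.8 + 0.2) = 0.8.
Supply is the more elastic side, so buyers bear the larger share.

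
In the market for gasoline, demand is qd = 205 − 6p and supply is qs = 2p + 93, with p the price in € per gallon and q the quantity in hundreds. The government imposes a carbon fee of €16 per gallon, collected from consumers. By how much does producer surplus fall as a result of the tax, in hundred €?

Without the tax, 205 − 6p = 2p + 93 gives 8p = 112, so p* = €14 and q* = 121.
With the tax collected from consumers, demand (in seller-price terms) shifts: qd = 205 − 6(p + 16).
New equilibrium: consumers pay €18, sellers receive €2, q = 97. (Wedge: pb − ps = 16.)
ΔPS is the trapezoid between Q = 97 and Q = 121 of height €12: ½ · (121 + 97) · 12 = €1308.

Producer surplus falls by €1308 hundred.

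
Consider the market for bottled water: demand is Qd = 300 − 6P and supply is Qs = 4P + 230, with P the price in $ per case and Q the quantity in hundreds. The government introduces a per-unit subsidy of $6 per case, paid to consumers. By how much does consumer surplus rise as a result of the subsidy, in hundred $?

Consumer surplus rises by $636.48 hundred.

Before the subsidy: set 300 − 6P = 4P + 230 → P* = $7, Q* = 258.
With a per-unit subsidy paid to consumers, each effectively pays P − 6, so demand becomes Qd = 300 − 6(P − 6).
Solving gives Q = 272.4 with consumers paying $4.6 and suppliers receiving $10.6 (the $6 wedge).
ΔCS is the trapezoid between Q = 272.4 and Q = 258 of height $2.4: ½ · (258 + 272.4) · 2.4 = $636.48.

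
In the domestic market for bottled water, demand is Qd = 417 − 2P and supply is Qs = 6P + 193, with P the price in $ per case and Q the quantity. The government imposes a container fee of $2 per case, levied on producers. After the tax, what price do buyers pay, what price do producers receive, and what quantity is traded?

Buyers pay $29.5; producers receive $27.5; quantity = 358.

Before the tax: set 417 − 2P = 6P + 193 → P* = $28, Q* = 361.
With the tax collected from producers, supply shifts: Qs = 6(P − 2) + 193.
New equilibrium: buyers pay $29.5, producers receive $27.5, Q = 358. (Wedge: Pb − Ps = 2.)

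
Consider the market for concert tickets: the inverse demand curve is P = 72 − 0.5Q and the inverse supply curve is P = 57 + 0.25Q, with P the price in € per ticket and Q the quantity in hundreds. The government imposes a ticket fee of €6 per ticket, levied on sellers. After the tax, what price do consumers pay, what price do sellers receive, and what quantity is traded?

Rewrite in direct form: Qd = 144 − 2P and Qs = 4P − 228.
Without the tax, 144 − 2P = 4P − 228 gives 6P = 372, so P* = €62 and Q* = 20.
With the tax collected from sellers, supply shifts: Qs = 4(P − 6) − 228.
Solving gives Q = 12 with consumers paying €66 and sellers receiving €60 (the €6 wedge).

Consumers pay €66; sellers receive €60; quantity = 12.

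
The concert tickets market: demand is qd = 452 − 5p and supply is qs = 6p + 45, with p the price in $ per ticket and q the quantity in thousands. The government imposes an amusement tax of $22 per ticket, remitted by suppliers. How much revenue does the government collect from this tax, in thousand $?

Tax revenue = $4554 thousand.

Without the tax, 452 − 5p = 6p + 45 gives 11p = 407, so p* = $37 and q* = 267.
With the tax collected from suppliers, supply shifts: qs = 6(p − 22) + 45.
New equilibrium: consumers pay $49, suppliers receive $27, q = 207. (Wedge: pb − ps = 22.)
Revenue = t · Q = 22 · 207 = $4554.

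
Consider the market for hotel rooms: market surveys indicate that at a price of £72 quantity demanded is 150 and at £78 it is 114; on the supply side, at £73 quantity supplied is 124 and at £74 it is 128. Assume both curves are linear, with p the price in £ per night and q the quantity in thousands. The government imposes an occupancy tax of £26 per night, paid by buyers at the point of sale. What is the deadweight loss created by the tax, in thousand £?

Demand slope: (114 − 150)/(78 − 72) = -6, so qd = 582 − 6p.
Supply slope: (128 − 124)/(74 − 73) = 4, so qs = 4p − 168.
Without the tax, 582 − 6p = 4p − 168 gives 10p = 750, so p* = £75 and q* = 132.
With the tax collected from buyers, demand (in seller-price terms) shifts: qd = 582 − 6(p + 26).
Solving gives q = 69.6 with buyers paying £85.4 and suppliers receiving £59.4 (the £26 wedge).
Quantity falls by |ΔQ| = |132 − 69.6| = 62.4.
DWL = ½ · t · |ΔQ| = ½ · 26 · 62.4 = £811.2.

Deadweight loss = £811.2 thousand.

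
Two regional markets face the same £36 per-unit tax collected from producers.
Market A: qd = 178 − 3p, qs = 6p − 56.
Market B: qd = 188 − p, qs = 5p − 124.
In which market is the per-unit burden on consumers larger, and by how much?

Market A: pre-tax p* = £26, q* = 100; post-tax q = 28; per-unit burden on consumers = £24.
Market B: pre-tax p* = £52, q* = 136; post-tax q = 106; per-unit burden on consumers = £30.
Difference: £24 vs £30 → market B is larger by £6.

Market B, by £6.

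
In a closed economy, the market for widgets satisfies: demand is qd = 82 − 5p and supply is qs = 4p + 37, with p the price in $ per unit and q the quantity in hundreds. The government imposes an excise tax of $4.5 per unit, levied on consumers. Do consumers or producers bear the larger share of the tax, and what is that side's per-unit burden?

Producers bear the larger share: $2.5 per unit.

Before the tax: set 82 − 5p = 4p + 37 → p* = $5, q* = 57.
With the tax collected from consumers, demand (in seller-price terms) shifts: qd = 82 − 5(p + 4.5).
Solving gives q = 47 with consumers paying $7 and producers receiving $2.5 (the $4.5 wedge).
Per-unit burden: consumers $2, producers $2.5.
Producers take the larger share because supply is less price-elastic here (demand slope 5 vs supply slope 4).
The less price-elastic side of the market bears the larger share of a per-unit tax.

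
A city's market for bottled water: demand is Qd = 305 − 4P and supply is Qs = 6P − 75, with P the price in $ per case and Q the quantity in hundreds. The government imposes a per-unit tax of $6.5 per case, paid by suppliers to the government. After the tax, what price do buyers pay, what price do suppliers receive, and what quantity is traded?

Without the tax, 305 − 4P = 6P − 75 gives 10P = 380, so P* = $38 and Q* = 153.
With the tax collected from suppliers, supply shifts: Qs = 6(P − 6.5) − 75.
New equilibrium: buyers pay $41.9, suppliers receive $35.4, Q = 137.4. (Wedge: Pb − Ps = 6.5.)

Buyers pay $41.9; suppliers receive $35.4; quantity = 137.4.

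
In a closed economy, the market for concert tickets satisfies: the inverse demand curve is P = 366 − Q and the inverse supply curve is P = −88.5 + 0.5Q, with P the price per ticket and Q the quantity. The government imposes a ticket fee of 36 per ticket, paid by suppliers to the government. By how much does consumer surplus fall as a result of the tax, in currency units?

Rewrite in direct form: Qd = 366 − P and Qs = 2P + 177.
Without the tax, 366 − P = 2P + 177 gives 3P = 189, so P* = 63 and Q* = 303.
With the tax collected from suppliers, supply shifts: Qs = 2(P − 36) + 177.
Solving gives Q = 279 with consumers paying 87 and suppliers receiving 51 (the 36 wedge).
ΔCS is the trapezoid between Q = 279 and Q = 303 of height 24: ½ · (303 + 279) · 24 = 6984.

Consumer surplus falls by 6984.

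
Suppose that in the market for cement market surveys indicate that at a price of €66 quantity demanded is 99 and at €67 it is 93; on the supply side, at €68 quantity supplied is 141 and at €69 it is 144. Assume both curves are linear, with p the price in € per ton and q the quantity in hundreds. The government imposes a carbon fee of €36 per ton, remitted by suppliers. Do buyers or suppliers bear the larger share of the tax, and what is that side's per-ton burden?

Demand slope: (93 − 99)/(67 − 66) = -6, so qd = 495 − 6p.
Supply slope: (144 − 141)/(69 − 68) = 3, so qs = 3p − 63.
Without the tax, 495 − 6p = 3p − 63 gives 9p = 558, so p* = €62 and q* = 123.
With the tax collected from suppliers, supply shifts: qs = 3(p − 36) − 63.
New equilibrium: buyers pay €74, suppliers receive €38, q = 51. (Wedge: pb − ps = 36.)
Per-ton burden: buyers €12, suppliers €24.
Suppliers take the larger share because supply is less price-elastic here (demand slope 6 vs supply slope 3).
The less price-elastic side of the market bears the larger share of a per-unit tax.

Suppliers bear the larger share: €24 per ton.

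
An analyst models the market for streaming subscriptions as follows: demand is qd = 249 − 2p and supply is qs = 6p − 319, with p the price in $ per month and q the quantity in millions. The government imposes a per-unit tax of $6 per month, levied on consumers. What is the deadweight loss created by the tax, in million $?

Before the tax: set 249 − 2p = 6p − 319 → p* = $71, q* = 107.
With the tax collected from consumers, demand (in seller-price terms) shifts: qd = 249 − 2(p + 6).
New equilibrium: consumers pay $75.5, sellers receive $69.5, q = 98. (Wedge: pb − ps = 6.)
Quantity falls by |ΔQ| = |107 − 98| = 9.
DWL = ½ · t · |ΔQ| = ½ · 6 · 9 = $27.

Deadweight loss = $27 million.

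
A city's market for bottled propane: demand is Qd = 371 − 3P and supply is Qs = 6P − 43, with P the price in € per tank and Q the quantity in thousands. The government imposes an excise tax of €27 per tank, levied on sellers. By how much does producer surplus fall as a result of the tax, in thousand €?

Producer surplus falls by €1854 thousand.

Without the tax, 371 − 3P = 6P − 43 gives 9P = 414, so P* = €46 and Q* = 233.
With the tax collected from sellers, supply shifts: Qs = 6(P − 27) − 43.
New equilibrium: consumers pay €64, sellers receive €37, Q = 179. (Wedge: Pb − Ps = 27.)
ΔPS is the trapezoid between Q = 179 and Q = 233 of height €9: ½ · (233 + 179) · 9 = €1854.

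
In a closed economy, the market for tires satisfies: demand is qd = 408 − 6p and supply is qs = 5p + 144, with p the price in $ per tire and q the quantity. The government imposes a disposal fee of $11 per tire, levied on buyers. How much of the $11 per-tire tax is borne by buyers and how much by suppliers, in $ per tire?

Without the tax, 408 − 6p = 5p + 144 gives 11p = 264, so p* = $24 and q* = 264.
With the tax collected from buyers, demand (in seller-price terms) shifts: qd = 408 − 6(p + 11).
New equilibrium: buyers pay $29, suppliers receive $18, q = 234. (Wedge: pb − ps = 11.)
Burden on buyers: $5; on suppliers: $6. (They sum to $11.)

Buyers bear $5 per tire; suppliers bear $6 per tire.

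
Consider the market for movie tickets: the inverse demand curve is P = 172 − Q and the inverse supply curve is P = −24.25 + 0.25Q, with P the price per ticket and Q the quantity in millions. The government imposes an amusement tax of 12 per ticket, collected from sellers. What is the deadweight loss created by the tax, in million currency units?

Deadweight loss = 57.6 million.

Rewrite in direct form: Qd = 172 − P and Qs = 4P + 97.
Without the tax, 172 − P = 4P + 97 gives 5P = 75, so P* = 15 and Q* = 157.
With the tax collected from sellers, supply shifts: Qs = 4(P − 12) + 97.
Solving gives Q = 147.4 with buyers paying 24.6 and sellers receiving 12.6 (the 12 wedge).
Quantity falls by |ΔQ| = |157 − 147.4| = 9.6.
DWL = ½ · t · |ΔQ| = ½ · 12 · 9.6 = 57.6.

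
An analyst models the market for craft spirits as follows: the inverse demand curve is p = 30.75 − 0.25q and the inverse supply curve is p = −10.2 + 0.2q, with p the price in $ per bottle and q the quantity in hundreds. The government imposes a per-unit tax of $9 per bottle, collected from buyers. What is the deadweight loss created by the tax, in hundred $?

Deadweight loss = $90 hundred.

Inverting to q(p) form: qd = 123 − 4p; qs = 5p + 51.
Before the tax: set 123 − 4p = 5p + 51 → p* = $8, q* = 91.
With the tax collected from buyers, demand (in seller-price terms) shifts: qd = 123 − 4(p + 9).
Solving gives q = 71 with buyers paying $13 and producers receiving $4 (the $9 wedge).
Quantity falls by |ΔQ| = |91 − 71| = 20.
DWL = ½ · t · |ΔQ| = ½ · 9 · 20 = $90.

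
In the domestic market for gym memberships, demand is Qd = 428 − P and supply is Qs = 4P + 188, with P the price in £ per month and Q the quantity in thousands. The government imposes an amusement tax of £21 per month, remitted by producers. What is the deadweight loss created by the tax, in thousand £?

Without the tax, 428 − P = 4P + 188 gives 5P = 240, so P* = £48 and Q* = 380.
With the tax collected from producers, supply shifts: Qs = 4(P − 21) + 188.
New equilibrium: consumers pay £64.8, producers receive £43.8, Q = 363.2. (Wedge: Pb − Ps = 21.)
Quantity falls by |ΔQ| = |380 − 363.2| = 16.8.
DWL = ½ · t · |ΔQ| = ½ · 21 · 16.8 = £176.4.

Deadweight loss = £176.4 thousand.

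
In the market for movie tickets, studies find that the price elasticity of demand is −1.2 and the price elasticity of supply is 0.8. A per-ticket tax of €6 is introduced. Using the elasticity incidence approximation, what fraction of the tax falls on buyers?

Incidence ratio: buyers' share ≈ εs / (εs + |εd|) = 0.8 / (0.8 + 1.2) = 0.4.
Supply is the less elastic side, so buyers bear the smaller share.

Buyers' share ≈ 0.4.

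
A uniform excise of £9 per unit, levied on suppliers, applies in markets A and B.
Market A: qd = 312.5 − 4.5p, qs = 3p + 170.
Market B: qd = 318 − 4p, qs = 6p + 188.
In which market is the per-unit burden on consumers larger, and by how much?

Market B, by £1.8.

Market A: pre-tax p* = £19, q* = 227; post-tax q = 210.8; per-unit burden on consumers = £3.6.
Market B: pre-tax p* = £13, q* = 266; post-tax q = 244.4; per-unit burden on consumers = £5.4.
Difference: £3.6 vs £5.4 → market B is larger by £1.8.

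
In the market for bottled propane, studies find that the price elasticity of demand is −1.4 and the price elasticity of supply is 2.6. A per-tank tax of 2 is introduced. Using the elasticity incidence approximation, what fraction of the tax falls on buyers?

Buyers' share ≈ 0.65.

Incidence ratio: buyers' share ≈ εs / (εs + |εd|) = 2.6 / (2.6 + 1.4) = 0.65.
Supply is the more elastic side, so buyers bear the larger share.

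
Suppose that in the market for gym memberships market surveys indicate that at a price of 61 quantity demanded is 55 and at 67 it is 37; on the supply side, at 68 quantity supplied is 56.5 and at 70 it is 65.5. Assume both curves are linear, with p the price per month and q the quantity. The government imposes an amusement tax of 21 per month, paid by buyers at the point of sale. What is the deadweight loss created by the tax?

Demand slope: (37 − 55)/(67 − 61) = -3, so qd = 238 − 3p.
Supply slope: (65.5 − 56.5)/(70 − 68) = 4.5, so qs = 4.5p − 249.5.
Before the tax: set 238 − 3p = 4.5p − 249.5 → p* = 65, q* = 43.
With the tax collected from buyers, demand (in seller-price terms) shifts: qd = 238 − 3(p + 21).
New equilibrium: buyers pay 77.6, producers receive 56.6, q = 5.2. (Wedge: pb − ps = 21.)
Quantity falls by |ΔQ| = |43 − 5.2| = 37.8.
DWL = ½ · t · |ΔQ| = ½ · 21 · 37.8 = 396.9.

Deadweight loss = 396.9.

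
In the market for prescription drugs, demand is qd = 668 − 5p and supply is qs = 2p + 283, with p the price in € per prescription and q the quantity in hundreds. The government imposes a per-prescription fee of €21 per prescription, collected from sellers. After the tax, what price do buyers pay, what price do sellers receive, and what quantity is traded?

Buyers pay €61; sellers receive €40; quantity = 363.

Without the tax, 668 − 5p = 2p + 283 gives 7p = 385, so p* = €55 and q* = 393.
With the tax collected from sellers, supply shifts: qs = 2(p − 21) + 283.
New equilibrium: buyers pay €61, sellers receive €40, q = 363. (Wedge: pb − ps = 21.)
The less price-elastic side of the market bears the larger share of a per-unit tax.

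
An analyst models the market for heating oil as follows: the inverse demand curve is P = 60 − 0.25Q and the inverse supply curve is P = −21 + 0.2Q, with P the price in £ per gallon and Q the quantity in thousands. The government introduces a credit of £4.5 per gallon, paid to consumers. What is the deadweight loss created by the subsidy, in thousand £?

Deadweight loss = £22.5 thousand.

Inverting to Q(P) form: Qd = 240 − 4P; Qs = 5P + 105.
Before the subsidy: set 240 − 4P = 5P + 105 → P* = £15, Q* = 180.
With a per-unit subsidy paid to consumers, each effectively pays P − 4.5, so demand becomes Qd = 240 − 4(P − 4.5).
New equilibrium: consumers pay £12.5, sellers receive £17, Q = 190. (Wedge: Pb − Ps = −4.5.)
Quantity rises by |ΔQ| = |180 − 190| = 10.
DWL = ½ · t · |ΔQ| = ½ · 4.5 · 10 = £22.5.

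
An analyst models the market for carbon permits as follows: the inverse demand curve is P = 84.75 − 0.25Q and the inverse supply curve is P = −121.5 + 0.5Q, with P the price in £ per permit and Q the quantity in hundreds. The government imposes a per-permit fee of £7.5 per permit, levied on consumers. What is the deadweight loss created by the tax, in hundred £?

Deadweight loss = £37.5 hundred.

Rewrite in direct form: Qd = 339 − 4P and Qs = 2P + 243.
Without the tax, 339 − 4P = 2P + 243 gives 6P = 96, so P* = £16 and Q* = 275.
With the tax collected from consumers, demand (in seller-price terms) shifts: Qd = 339 − 4(P + 7.5).
Solving gives Q = 265 with consumers paying £18.5 and producers receiving £11 (the £7.5 wedge).
Quantity falls by |ΔQ| = |275 − 265| = 10.
DWL = ½ · t · |ΔQ| = ½ · 7.5 · 10 = £37.5.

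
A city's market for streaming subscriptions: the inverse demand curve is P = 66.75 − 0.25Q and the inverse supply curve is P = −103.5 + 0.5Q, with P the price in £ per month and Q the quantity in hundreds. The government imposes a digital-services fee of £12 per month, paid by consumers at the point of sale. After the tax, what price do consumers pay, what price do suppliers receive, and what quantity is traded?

Consumers pay £14; suppliers receive £2; quantity = 211.

Rewrite in direct form: Qd = 267 − 4P and Qs = 2P + 207.
Before the tax: set 267 − 4P = 2P + 207 → P* = £10, Q* = 227.
With the tax collected from consumers, demand (in seller-price terms) shifts: Qd = 267 − 4(P + 12).
Solving gives Q = 211 with consumers paying £14 and suppliers receiving £2 (the £12 wedge).
The less price-elastic side of the market bears the larger share of a per-unit tax.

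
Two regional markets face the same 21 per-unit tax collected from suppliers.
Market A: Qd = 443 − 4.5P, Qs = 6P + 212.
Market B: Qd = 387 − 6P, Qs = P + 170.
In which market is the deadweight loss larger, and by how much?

Market A, by 378.

Market A: pre-tax P* = 22, Q* = 344; post-tax Q = 290; deadweight loss = 567.
Market B: pre-tax P* = 31, Q* = 201; post-tax Q = 183; deadweight loss = 189.
Difference: 567 vs 189 → market A is larger by 378.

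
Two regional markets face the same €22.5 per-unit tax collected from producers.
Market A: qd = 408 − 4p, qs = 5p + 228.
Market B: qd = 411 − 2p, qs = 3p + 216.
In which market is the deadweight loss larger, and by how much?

Market A, by €258.75.

Market A: pre-tax p* = €20, q* = 328; post-tax q = 278; deadweight loss = €562.5.
Market B: pre-tax p* = €39, q* = 333; post-tax q = 306; deadweight loss = €303.75.
Difference: €562.5 vs €303.75 → market A is larger by €258.75.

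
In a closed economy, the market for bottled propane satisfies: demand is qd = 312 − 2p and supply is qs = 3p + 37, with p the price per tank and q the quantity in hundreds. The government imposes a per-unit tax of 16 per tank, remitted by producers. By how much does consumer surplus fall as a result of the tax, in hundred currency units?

Consumer surplus falls by 1847.04 hundred.

Before the tax: set 312 − 2p = 3p + 37 → p* = 55, q* = 202.
With the tax collected from producers, supply shifts: qs = 3(p − 16) + 37.
Solving gives q = 182.8 with consumers paying 64.6 and producers receiving 48.6 (the 16 wedge).
ΔCS is the trapezoid between Q = 182.8 and Q = 202 of height 9.6: ½ · (202 + 182.8) · 9.6 = 1847.04.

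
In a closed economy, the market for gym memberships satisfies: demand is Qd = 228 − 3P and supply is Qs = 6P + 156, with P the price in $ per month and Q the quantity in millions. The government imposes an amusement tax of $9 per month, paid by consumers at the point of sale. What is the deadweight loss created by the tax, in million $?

Before the tax: set 228 − 3P = 6P + 156 → P* = $8, Q* = 204.
With the tax collected from consumers, demand (in seller-price terms) shifts: Qd = 228 − 3(P + 9).
Solving gives Q = 186 with consumers paying $14 and producers receiving $5 (the $9 wedge).
Quantity falls by |ΔQ| = |204 − 186| = 18.
DWL = ½ · t · |ΔQ| = ½ · 9 · 18 = $81.

Deadweight loss = $81 million.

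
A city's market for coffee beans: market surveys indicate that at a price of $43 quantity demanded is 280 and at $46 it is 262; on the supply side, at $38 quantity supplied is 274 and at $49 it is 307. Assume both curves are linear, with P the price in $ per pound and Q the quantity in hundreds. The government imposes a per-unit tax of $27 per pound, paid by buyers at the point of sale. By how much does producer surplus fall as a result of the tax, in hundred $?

Producer surplus falls by $4662 hundred.

Demand slope: (262 − 280)/(46 − 43) = -6, so Qd = 538 − 6P.
Supply slope: (307 − 274)/(49 − 38) = 3, so Qs = 3P + 160.
Before the tax: set 538 − 6P = 3P + 160 → P* = $42, Q* = 286.
With the tax collected from buyers, demand (in seller-price terms) shifts: Qd = 538 − 6(P + 27).
Solving gives Q = 232 with buyers paying $51 and suppliers receiving $24 (the $27 wedge).
ΔPS is the trapezoid between Q = 232 and Q = 286 of height $18: ½ · (286 + 232) · 18 = $4662.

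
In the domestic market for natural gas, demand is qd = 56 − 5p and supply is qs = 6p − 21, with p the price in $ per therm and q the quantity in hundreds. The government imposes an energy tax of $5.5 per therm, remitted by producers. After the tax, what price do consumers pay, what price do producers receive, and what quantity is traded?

Without the tax, 56 − 5p = 6p − 21 gives 11p = 77, so p* = $7 and q* = 21.
With the tax collected from producers, supply shifts: qs = 6(p − 5.5) − 21.
Solving gives q = 6 with consumers paying $10 and producers receiving $4.5 (the $5.5 wedge).

Consumers pay $10; producers receive $4.5; quantity = 6.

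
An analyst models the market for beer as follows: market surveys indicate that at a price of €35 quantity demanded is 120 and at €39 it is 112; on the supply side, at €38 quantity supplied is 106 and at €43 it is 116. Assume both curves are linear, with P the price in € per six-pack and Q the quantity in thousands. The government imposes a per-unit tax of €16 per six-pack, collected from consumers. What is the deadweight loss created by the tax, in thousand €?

Demand slope: (112 − 120)/(39 − 35) = -2, so Qd = 190 − 2P.
Supply slope: (116 − 106)/(43 − 38) = 2, so Qs = 2P + 30.
Before the tax: set 190 − 2P = 2P + 30 → P* = €40, Q* = 110.
With the tax collected from consumers, demand (in seller-price terms) shifts: Qd = 190 − 2(P + 16).
Solving gives Q = 94 with consumers paying €48 and producers receiving €32 (the €16 wedge).
Quantity falls by |ΔQ| = |110 − 94| = 16.
DWL = ½ · t · |ΔQ| = ½ · 16 · 16 = €128.

Deadweight loss = €128 thousand.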